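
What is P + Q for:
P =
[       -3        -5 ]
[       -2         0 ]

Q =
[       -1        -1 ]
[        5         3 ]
P + Q =
[       -4        -6 ]
[        3         3 ]

Matrix addition is elementwise: (P+Q)[i][j] = P[i][j] + Q[i][j].
  (P+Q)[0][0] = (-3) + (-1) = -4
  (P+Q)[0][1] = (-5) + (-1) = -6
  (P+Q)[1][0] = (-2) + (5) = 3
  (P+Q)[1][1] = (0) + (3) = 3
P + Q =
[       -4        -6 ]
[        3         3 ]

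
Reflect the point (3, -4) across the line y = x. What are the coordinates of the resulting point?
(-4, 3)

Reflection across line y = x: (3, -4) → (-4, 3)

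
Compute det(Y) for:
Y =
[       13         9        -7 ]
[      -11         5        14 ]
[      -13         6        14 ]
det(Y) = -427

Expand along row 0 (cofactor expansion): det(Y) = a*(e*i - f*h) - b*(d*i - f*g) + c*(d*h - e*g), where the 3×3 is [[a, b, c], [d, e, f], [g, h, i]].
Minor M_00 = (5)*(14) - (14)*(6) = 70 - 84 = -14.
Minor M_01 = (-11)*(14) - (14)*(-13) = -154 + 182 = 28.
Minor M_02 = (-11)*(6) - (5)*(-13) = -66 + 65 = -1.
det(Y) = (13)*(-14) - (9)*(28) + (-7)*(-1) = -182 - 252 + 7 = -427.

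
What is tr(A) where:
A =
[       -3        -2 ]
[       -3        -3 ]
tr(A) = -3 - 3 = -6

The trace of a square matrix is the sum of its diagonal entries.
Diagonal entries of A: A[0][0] = -3, A[1][1] = -3.
tr(A) = -3 - 3 = -6.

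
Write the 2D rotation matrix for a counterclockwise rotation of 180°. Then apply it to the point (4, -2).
R = [[-1, 0], [0, -1]]; R·(4, -2) = (-4, 2)

Rotation matrix formula: R(θ) = [[cos θ, -sin θ], [sin θ, cos θ]]
For θ = 180°:
cos(180°) = -1
sin(180°) = 0
R = [[-1, 0], [0, -1]]
Apply to (4, -2): [-1·4 + (0)·-2, 0·4 + -1·-2] = (-4, 2)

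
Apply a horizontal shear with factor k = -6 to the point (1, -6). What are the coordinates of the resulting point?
(37, -6)

Shear matrix for horizontal shear with factor k = -6:
[[1, -6], [0, 1]]
Result: (1, -6) → (37, -6)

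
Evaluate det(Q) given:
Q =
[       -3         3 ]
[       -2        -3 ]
det(Q) = 15

For a 2×2 matrix [[a, b], [c, d]], det = a*d - b*c.
det(Q) = (-3)*(-3) - (3)*(-2) = 9 + 6 = 15.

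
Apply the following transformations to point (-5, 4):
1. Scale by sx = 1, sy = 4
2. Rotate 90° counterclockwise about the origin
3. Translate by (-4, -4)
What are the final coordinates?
(-20, -9)

Step 1: Scale → (-5, 16)
Step 2: Rotate 90° → (-16, -5)
Step 3: Translate → (-20, -9)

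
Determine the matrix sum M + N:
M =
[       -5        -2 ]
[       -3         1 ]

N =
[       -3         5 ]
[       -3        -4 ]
M + N =
[       -8         3 ]
[       -6        -3 ]

Matrix addition is elementwise: (M+N)[i][j] = M[i][j] + N[i][j].
  (M+N)[0][0] = (-5) + (-3) = -8
  (M+N)[0][1] = (-2) + (5) = 3
  (M+N)[1][0] = (-3) + (-3) = -6
  (M+N)[1][1] = (1) + (-4) = -3
M + N =
[       -8         3 ]
[       -6        -3 ]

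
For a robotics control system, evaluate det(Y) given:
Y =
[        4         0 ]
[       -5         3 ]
det(Y) = 12

For a 2×2 matrix [[a, b], [c, d]], det = a*d - b*c.
det(Y) = (4)*(3) - (0)*(-5) = 12 - 0 = 12.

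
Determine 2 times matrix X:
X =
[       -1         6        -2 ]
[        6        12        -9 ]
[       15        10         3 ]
2X =
[       -2        12        -4 ]
[       12        24       -18 ]
[       30        20         6 ]

Scalar multiplication is elementwise: (2X)[i][j] = 2 * X[i][j].
  (2X)[0][0] = 2 * (-1) = -2
  (2X)[0][1] = 2 * (6) = 12
  (2X)[0][2] = 2 * (-2) = -4
  (2X)[1][0] = 2 * (6) = 12
  (2X)[1][1] = 2 * (12) = 24
  (2X)[1][2] = 2 * (-9) = -18
  (2X)[2][0] = 2 * (15) = 30
  (2X)[2][1] = 2 * (10) = 20
  (2X)[2][2] = 2 * (3) = 6
2X =
[       -2        12        -4 ]
[       12        24       -18 ]
[       30        20         6 ]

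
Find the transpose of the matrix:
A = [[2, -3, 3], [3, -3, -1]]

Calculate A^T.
[[2, 3], [-3, -3], [3, -1]]

The transpose sends entry (i,j) to (j,i); rows become columns.
Row 0 of A: [2, -3, 3] -> column 0 of A^T.
Row 1 of A: [3, -3, -1] -> column 1 of A^T.
A^T = [[2, 3], [-3, -3], [3, -1]]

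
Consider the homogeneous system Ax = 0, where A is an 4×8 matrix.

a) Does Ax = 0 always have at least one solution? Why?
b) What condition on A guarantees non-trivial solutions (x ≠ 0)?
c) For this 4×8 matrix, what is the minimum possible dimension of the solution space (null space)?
a) Yes, x = 0 is always a solution. b) When A has linearly dependent columns (rank < n). c) Minimum nullity = 4.

a) x = 0 satisfies A·0 = 0, so the zero vector is always a solution.
b) Non-trivial solutions exist iff the columns of A are linearly dependent, equivalently rank(A) < n (the number of columns).
c) By rank-nullity, rank(A) + nullity(A) = n = 8. Since A has only 4 rows, rank(A) ≤ 4, so nullity(A) ≥ 8 - 4 = 4.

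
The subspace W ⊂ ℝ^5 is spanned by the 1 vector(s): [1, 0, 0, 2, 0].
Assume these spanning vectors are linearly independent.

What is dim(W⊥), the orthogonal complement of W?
dim(W⊥) = 4

For any subspace W of ℝ^n, dim(W) + dim(W⊥) = n (the whole-space dimension).
Here the given 1 vectors are linearly independent, so dim(W) = 1.
Thus dim(W⊥) = n - dim(W) = 5 - 1 = 4.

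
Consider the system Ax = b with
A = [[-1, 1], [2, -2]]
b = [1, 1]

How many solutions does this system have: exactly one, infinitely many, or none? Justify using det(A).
No solution

det(A) = (-1)*(-2) - (1)*(2) = 0, so A is singular.
The column space of A is span(column 1) = span([-1, 2]).
b = [1, 1] is not a scalar multiple of column 1, so b ∉ column space and the system is inconsistent — no solution.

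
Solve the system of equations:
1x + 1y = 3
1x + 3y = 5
x = 2, y = 1

Use elimination (row reduction):
Equation 1: 1x + 1y = 3.
Equation 2: 1x + 3y = 5.
Multiply Eq1 by 1 and Eq2 by 1: 1x + 1y = 3;  1x + 3y = 5.
Subtract: (2)y = 2, so y = 1.
Back-substitute into Eq1: 1x + 1*(1) = 3, so x = 2.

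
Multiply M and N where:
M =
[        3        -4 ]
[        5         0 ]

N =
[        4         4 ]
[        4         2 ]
MN =
[       -4         4 ]
[       20        20 ]

Matrix multiplication: (MN)[i][j] = sum over k of M[i][k] * N[k][j].
  (MN)[0][0] = (3)*(4) + (-4)*(4) = -4
  (MN)[0][1] = (3)*(4) + (-4)*(2) = 4
  (MN)[1][0] = (5)*(4) + (0)*(4) = 20
  (MN)[1][1] = (5)*(4) + (0)*(2) = 20
MN =
[       -4         4 ]
[       20        20 ]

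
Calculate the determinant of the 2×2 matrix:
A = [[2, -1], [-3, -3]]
-9

For A = [[a, b], [c, d]], det(A) = a*d - b*c.
det(A) = (2)*(-3) - (-1)*(-3) = -6 - 3 = -9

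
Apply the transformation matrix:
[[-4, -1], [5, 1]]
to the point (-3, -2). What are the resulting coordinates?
(14, -17)

Matrix multiplication:
[[-4, -1], [5, 1]] × [-3, -2]ᵀ
= [-4×-3 + -1×-2, 5×-3 + 1×-2]ᵀ
= [14.0000, -17.0000]ᵀ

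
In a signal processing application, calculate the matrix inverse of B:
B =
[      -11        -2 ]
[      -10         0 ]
det(B) = -20
B⁻¹ =
[        0     -1/10 ]
[     -1/2     11/20 ]

For a 2×2 matrix B = [[a, b], [c, d]] with det(B) ≠ 0, B⁻¹ = (1/det(B)) * [[d, -b], [-c, a]].
det(B) = (-11)*(0) - (-2)*(-10) = 0 - 20 = -20.
B⁻¹ = (1/-20) * [[0, 2], [10, -11]].
Dividing each entry by -20 and reducing:
B⁻¹ =
[        0     -1/10 ]
[     -1/2     11/20 ]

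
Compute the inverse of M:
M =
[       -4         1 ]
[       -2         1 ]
det(M) = -2
M⁻¹ =
[     -1/2       1/2 ]
[       -1         2 ]

For a 2×2 matrix M = [[a, b], [c, d]] with det(M) ≠ 0, M⁻¹ = (1/det(M)) * [[d, -b], [-c, a]].
det(M) = (-4)*(1) - (1)*(-2) = -4 + 2 = -2.
M⁻¹ = (1/-2) * [[1, -1], [2, -4]].
Dividing each entry by -2 and reducing:
M⁻¹ =
[     -1/2       1/2 ]
[       -1         2 ]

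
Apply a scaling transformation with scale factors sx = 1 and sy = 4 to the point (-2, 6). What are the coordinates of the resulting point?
(-2, 24)

Scaling matrix:
[[1, 0], [0, 4]]
Result: (-2 × 1, 6 × 4) = (-2, 24)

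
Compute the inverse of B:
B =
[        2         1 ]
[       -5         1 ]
det(B) = 7
B⁻¹ =
[      1/7      -1/7 ]
[      5/7       2/7 ]

For a 2×2 matrix B = [[a, b], [c, d]] with det(B) ≠ 0, B⁻¹ = (1/det(B)) * [[d, -b], [-c, a]].
det(B) = (2)*(1) - (1)*(-5) = 2 + 5 = 7.
B⁻¹ = (1/7) * [[1, -1], [5, 2]].
Dividing each entry by 7 and reducing:
B⁻¹ =
[      1/7      -1/7 ]
[      5/7       2/7 ]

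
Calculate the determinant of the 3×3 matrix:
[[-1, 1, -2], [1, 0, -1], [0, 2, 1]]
-7

Expansion along first row:
det = -1·det([[0,-1],[2,1]]) - 1·det([[1,-1],[0,1]]) + -2·det([[1,0],[0,2]])
    = -1·(0·1 - -1·2) - 1·(1·1 - -1·0) + -2·(1·2 - 0·0)
    = -1·2 - 1·1 + -2·2
    = -2 + -1 + -4 = -7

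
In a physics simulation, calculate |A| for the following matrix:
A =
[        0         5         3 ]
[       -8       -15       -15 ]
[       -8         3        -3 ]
det(A) = 48

Expand along row 0 (cofactor expansion): det(A) = a*(e*i - f*h) - b*(d*i - f*g) + c*(d*h - e*g), where the 3×3 is [[a, b, c], [d, e, f], [g, h, i]].
Minor M_00 = (-15)*(-3) - (-15)*(3) = 45 + 45 = 90.
Minor M_01 = (-8)*(-3) - (-15)*(-8) = 24 - 120 = -96.
Minor M_02 = (-8)*(3) - (-15)*(-8) = -24 - 120 = -144.
det(A) = (0)*(90) - (5)*(-96) + (3)*(-144) = 0 + 480 - 432 = 48.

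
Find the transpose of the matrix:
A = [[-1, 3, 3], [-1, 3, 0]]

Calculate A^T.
[[-1, -1], [3, 3], [3, 0]]

The transpose sends entry (i,j) to (j,i); rows become columns.
Row 0 of A: [-1, 3, 3] -> column 0 of A^T.
Row 1 of A: [-1, 3, 0] -> column 1 of A^T.
A^T = [[-1, -1], [3, 3], [3, 0]]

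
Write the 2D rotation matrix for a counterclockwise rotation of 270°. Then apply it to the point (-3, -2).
R = [[0, 1], [-1, 0]]; R·(-3, -2) = (-2, 3)

Rotation matrix formula: R(θ) = [[cos θ, -sin θ], [sin θ, cos θ]]
For θ = 270°:
cos(270°) = 0
sin(270°) = -1
R = [[0, 1], [-1, 0]]
Apply to (-3, -2): [0·-3 + (1)·-2, -1·-3 + 0·-2] = (-2, 3)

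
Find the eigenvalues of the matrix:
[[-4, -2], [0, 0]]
λ = -4 and λ = 0

Characteristic equation: det(A - λI) = 0
λ² - (trace)λ + (det) = 0
λ² - (-4)λ + (0) = 0
λ² + 4λ + 0 = 0
Solving: λ = -4, 0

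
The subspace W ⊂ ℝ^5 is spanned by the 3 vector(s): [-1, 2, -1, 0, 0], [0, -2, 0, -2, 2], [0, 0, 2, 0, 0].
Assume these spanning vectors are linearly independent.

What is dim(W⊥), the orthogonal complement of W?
dim(W⊥) = 2

For any subspace W of ℝ^n, dim(W) + dim(W⊥) = n (the whole-space dimension).
Here the given 3 vectors are linearly independent, so dim(W) = 3.
Thus dim(W⊥) = n - dim(W) = 5 - 3 = 2.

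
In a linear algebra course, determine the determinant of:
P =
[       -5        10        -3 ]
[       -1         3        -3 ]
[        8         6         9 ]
det(P) = -285

Expand along row 0 (cofactor expansion): det(P) = a*(e*i - f*h) - b*(d*i - f*g) + c*(d*h - e*g), where the 3×3 is [[a, b, c], [d, e, f], [g, h, i]].
Minor M_00 = (3)*(9) - (-3)*(6) = 27 + 18 = 45.
Minor M_01 = (-1)*(9) - (-3)*(8) = -9 + 24 = 15.
Minor M_02 = (-1)*(6) - (3)*(8) = -6 - 24 = -30.
det(P) = (-5)*(45) - (10)*(15) + (-3)*(-30) = -225 - 150 + 90 = -285.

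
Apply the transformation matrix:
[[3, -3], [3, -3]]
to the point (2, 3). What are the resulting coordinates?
(-3, -3)

Matrix multiplication:
[[3, -3], [3, -3]] × [2, 3]ᵀ
= [3×2 + -3×3, 3×2 + -3×3]ᵀ
= [-3.0000, -3.0000]ᵀ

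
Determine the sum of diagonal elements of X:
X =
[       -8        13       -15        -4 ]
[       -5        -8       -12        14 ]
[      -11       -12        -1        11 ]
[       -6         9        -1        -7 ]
tr(X) = -8 - 8 - 1 - 7 = -24

The trace of a square matrix is the sum of its diagonal entries.
Diagonal entries of X: X[0][0] = -8, X[1][1] = -8, X[2][2] = -1, X[3][3] = -7.
tr(X) = -8 - 8 - 1 - 7 = -24.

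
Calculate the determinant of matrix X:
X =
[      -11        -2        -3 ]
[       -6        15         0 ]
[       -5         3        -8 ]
det(X) = 1245

Expand along row 0 (cofactor expansion): det(X) = a*(e*i - f*h) - b*(d*i - f*g) + c*(d*h - e*g), where the 3×3 is [[a, b, c], [d, e, f], [g, h, i]].
Minor M_00 = (15)*(-8) - (0)*(3) = -120 - 0 = -120.
Minor M_01 = (-6)*(-8) - (0)*(-5) = 48 - 0 = 48.
Minor M_02 = (-6)*(3) - (15)*(-5) = -18 + 75 = 57.
det(X) = (-11)*(-120) - (-2)*(48) + (-3)*(57) = 1320 + 96 - 171 = 1245.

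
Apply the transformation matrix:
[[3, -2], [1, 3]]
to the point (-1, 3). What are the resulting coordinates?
(-9, 8)

Matrix multiplication:
[[3, -2], [1, 3]] × [-1, 3]ᵀ
= [3×-1 + -2×3, 1×-1 + 3×3]ᵀ
= [-9.0000, 8.0000]ᵀ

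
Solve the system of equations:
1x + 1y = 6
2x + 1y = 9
x = 3, y = 3

Use elimination (row reduction):
Equation 1: 1x + 1y = 6.
Equation 2: 2x + 1y = 9.
Multiply Eq1 by 2 and Eq2 by 1: 2x + 2y = 12;  2x + 1y = 9.
Subtract: (-1)y = -3, so y = 3.
Back-substitute into Eq1: 1x + 1*(3) = 6, so x = 3.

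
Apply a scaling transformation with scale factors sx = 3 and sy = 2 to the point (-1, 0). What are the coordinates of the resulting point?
(-3, 0)

Scaling matrix:
[[3, 0], [0, 2]]
Result: (-1 × 3, 0 × 2) = (-3, 0)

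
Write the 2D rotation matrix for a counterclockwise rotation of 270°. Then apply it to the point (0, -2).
R = [[0, 1], [-1, 0]]; R·(0, -2) = (-2, 0)

Rotation matrix formula: R(θ) = [[cos θ, -sin θ], [sin θ, cos θ]]
For θ = 270°:
cos(270°) = 0
sin(270°) = -1
R = [[0, 1], [-1, 0]]
Apply to (0, -2): [0·0 + (1)·-2, -1·0 + 0·-2] = (-2, 0)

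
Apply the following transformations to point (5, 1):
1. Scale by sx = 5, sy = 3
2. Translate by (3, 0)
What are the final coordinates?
(28, 3)

Step 1: Scale (5, 1) by (sx, sy) = (5, 3) → (25, 3)
Step 2: Translate by (3, 0) → (28, 3)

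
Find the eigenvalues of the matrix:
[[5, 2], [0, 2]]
λ = 2 and λ = 5

Characteristic equation: det(A - λI) = 0
λ² - (trace)λ + (det) = 0
λ² - (7)λ + (10) = 0
λ² - 7λ + 10 = 0
Solving: λ = 2, 5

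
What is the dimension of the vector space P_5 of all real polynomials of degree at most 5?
Dimension = 6

A polynomial of degree at most 5 can be written as a₀ + a₁x + a₂x² + … + a_5x^5, with 6 free coefficients a₀, …, a_5.
The set {1, x, x², …, x^5} is a basis: it spans P_5 (every such polynomial is a linear combination of these) and is linearly independent (a polynomial is zero iff all its coefficients are zero).
Therefore dim(P_5) = 5 + 1 = 6.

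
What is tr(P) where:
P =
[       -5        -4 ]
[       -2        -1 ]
tr(P) = -5 - 1 = -6

The trace of a square matrix is the sum of its diagonal entries.
Diagonal entries of P: P[0][0] = -5, P[1][1] = -1.
tr(P) = -5 - 1 = -6.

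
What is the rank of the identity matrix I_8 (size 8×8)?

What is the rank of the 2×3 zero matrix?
rank(I_8) = 8, rank(0) = 0

The identity I_8 has 8 columns that are the standard basis vectors e_1, …, e_8. These are linearly independent, so all 8 columns are pivots and rank(I_8) = 8.
The 2×3 zero matrix has every entry zero, so every row is the zero row and there are no pivots; rank(0) = 0.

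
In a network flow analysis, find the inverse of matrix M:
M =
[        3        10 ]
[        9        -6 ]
det(M) = -108
M⁻¹ =
[     1/18      5/54 ]
[     1/12     -1/36 ]

For a 2×2 matrix M = [[a, b], [c, d]] with det(M) ≠ 0, M⁻¹ = (1/det(M)) * [[d, -b], [-c, a]].
det(M) = (3)*(-6) - (10)*(9) = -18 - 90 = -108.
M⁻¹ = (1/-108) * [[-6, -10], [-9, 3]].
Dividing each entry by -108 and reducing:
M⁻¹ =
[     1/18      5/54 ]
[     1/12     -1/36 ]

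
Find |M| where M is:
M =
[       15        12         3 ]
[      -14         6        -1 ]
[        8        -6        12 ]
det(M) = 3018

Expand along row 0 (cofactor expansion): det(M) = a*(e*i - f*h) - b*(d*i - f*g) + c*(d*h - e*g), where the 3×3 is [[a, b, c], [d, e, f], [g, h, i]].
Minor M_00 = (6)*(12) - (-1)*(-6) = 72 - 6 = 66.
Minor M_01 = (-14)*(12) - (-1)*(8) = -168 + 8 = -160.
Minor M_02 = (-14)*(-6) - (6)*(8) = 84 - 48 = 36.
det(M) = (15)*(66) - (12)*(-160) + (3)*(36) = 990 + 1920 + 108 = 3018.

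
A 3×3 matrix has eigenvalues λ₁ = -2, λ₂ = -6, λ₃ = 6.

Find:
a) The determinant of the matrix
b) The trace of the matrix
det = 72, trace = -2

Two standard eigenvalue identities:
- det(A) equals the product of the eigenvalues (counted with multiplicity).
- trace(A) equals the sum of the eigenvalues.
det(A) = (-2)*(-6)*(6) = 72.
trace(A) = -2 - 6 + 6 = -2.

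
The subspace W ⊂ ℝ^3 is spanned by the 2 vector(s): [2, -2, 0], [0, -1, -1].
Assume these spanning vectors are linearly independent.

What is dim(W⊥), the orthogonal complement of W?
dim(W⊥) = 1

For any subspace W of ℝ^n, dim(W) + dim(W⊥) = n (the whole-space dimension).
Here the given 2 vectors are linearly independent, so dim(W) = 2.
Thus dim(W⊥) = n - dim(W) = 3 - 2 = 1.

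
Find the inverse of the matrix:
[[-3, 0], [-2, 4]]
[[-1/3, 0], [-1/6, 1/4]]

For [[a,b],[c,d]], inverse = (1/det)·[[d,-b],[-c,a]]
det = -3·4 - 0·-2 = -12
Inverse = (1/-12)·[[4, 0], [2, -3]]
        = [[-1/3, 0], [-1/6, 1/4]]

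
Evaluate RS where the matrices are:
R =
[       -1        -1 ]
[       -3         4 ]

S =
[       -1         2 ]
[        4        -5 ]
RS =
[       -3         3 ]
[       19       -26 ]

Matrix multiplication: (RS)[i][j] = sum over k of R[i][k] * S[k][j].
  (RS)[0][0] = (-1)*(-1) + (-1)*(4) = -3
  (RS)[0][1] = (-1)*(2) + (-1)*(-5) = 3
  (RS)[1][0] = (-3)*(-1) + (4)*(4) = 19
  (RS)[1][1] = (-3)*(2) + (4)*(-5) = -26
RS =
[       -3         3 ]
[       19       -26 ]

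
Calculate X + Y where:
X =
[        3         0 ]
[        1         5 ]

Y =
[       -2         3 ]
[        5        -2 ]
X + Y =
[        1         3 ]
[        6         3 ]

Matrix addition is elementwise: (X+Y)[i][j] = X[i][j] + Y[i][j].
  (X+Y)[0][0] = (3) + (-2) = 1
  (X+Y)[0][1] = (0) + (3) = 3
  (X+Y)[1][0] = (1) + (5) = 6
  (X+Y)[1][1] = (5) + (-2) = 3
X + Y =
[        1         3 ]
[        6         3 ]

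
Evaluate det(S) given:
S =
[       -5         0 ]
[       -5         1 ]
det(S) = -5

For a 2×2 matrix [[a, b], [c, d]], det = a*d - b*c.
det(S) = (-5)*(1) - (0)*(-5) = -5 - 0 = -5.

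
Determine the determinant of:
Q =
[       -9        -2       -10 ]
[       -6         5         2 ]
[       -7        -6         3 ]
det(Q) = -961

Expand along row 0 (cofactor expansion): det(Q) = a*(e*i - f*h) - b*(d*i - f*g) + c*(d*h - e*g), where the 3×3 is [[a, b, c], [d, e, f], [g, h, i]].
Minor M_00 = (5)*(3) - (2)*(-6) = 15 + 12 = 27.
Minor M_01 = (-6)*(3) - (2)*(-7) = -18 + 14 = -4.
Minor M_02 = (-6)*(-6) - (5)*(-7) = 36 + 35 = 71.
det(Q) = (-9)*(27) - (-2)*(-4) + (-10)*(71) = -243 - 8 - 710 = -961.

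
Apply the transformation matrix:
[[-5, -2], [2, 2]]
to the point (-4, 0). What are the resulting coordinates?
(20, -8)

Matrix multiplication:
[[-5, -2], [2, 2]] × [-4, 0]ᵀ
= [-5×-4 + -2×0, 2×-4 + 2×0]ᵀ
= [20.0000, -8.0000]ᵀ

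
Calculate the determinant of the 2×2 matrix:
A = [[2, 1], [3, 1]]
-1

For A = [[a, b], [c, d]], det(A) = a*d - b*c.
det(A) = (2)*(1) - (1)*(3) = 2 - 3 = -1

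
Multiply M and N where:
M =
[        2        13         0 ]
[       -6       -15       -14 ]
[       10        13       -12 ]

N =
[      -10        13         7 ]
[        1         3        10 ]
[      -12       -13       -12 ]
MN =
[       -7        65       144 ]
[      213        59       -24 ]
[       57       325       344 ]

Matrix multiplication: (MN)[i][j] = sum over k of M[i][k] * N[k][j].
  (MN)[0][0] = (2)*(-10) + (13)*(1) + (0)*(-12) = -7
  (MN)[0][1] = (2)*(13) + (13)*(3) + (0)*(-13) = 65
  (MN)[0][2] = (2)*(7) + (13)*(10) + (0)*(-12) = 144
  (MN)[1][0] = (-6)*(-10) + (-15)*(1) + (-14)*(-12) = 213
  (MN)[1][1] = (-6)*(13) + (-15)*(3) + (-14)*(-13) = 59
  (MN)[1][2] = (-6)*(7) + (-15)*(10) + (-14)*(-12) = -24
  (MN)[2][0] = (10)*(-10) + (13)*(1) + (-12)*(-12) = 57
  (MN)[2][1] = (10)*(13) + (13)*(3) + (-12)*(-13) = 325
  (MN)[2][2] = (10)*(7) + (13)*(10) + (-12)*(-12) = 344
MN =
[       -7        65       144 ]
[      213        59       -24 ]
[       57       325       344 ]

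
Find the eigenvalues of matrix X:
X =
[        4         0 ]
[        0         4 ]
λ = 4, 4

Solve det(X - λI) = 0. For a 2×2 matrix the characteristic equation is λ² - (trace)λ + det = 0.
trace(X) = a + d = 4 + 4 = 8.
det(X) = a*d - b*c = (4)*(4) - (0)*(0) = 16 - 0 = 16.
Characteristic equation: λ² - (8)λ + (16) = 0.
Discriminant = (8)² - 4*(16) = 64 - 64 = 0.
λ = (8 ± √0) / 2 = (8 ± 0) / 2 = 4, 4.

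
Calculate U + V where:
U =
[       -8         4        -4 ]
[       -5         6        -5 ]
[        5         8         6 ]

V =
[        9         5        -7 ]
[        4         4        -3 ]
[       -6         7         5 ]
U + V =
[        1         9       -11 ]
[       -1        10        -8 ]
[       -1        15        11 ]

Matrix addition is elementwise: (U+V)[i][j] = U[i][j] + V[i][j].
  (U+V)[0][0] = (-8) + (9) = 1
  (U+V)[0][1] = (4) + (5) = 9
  (U+V)[0][2] = (-4) + (-7) = -11
  (U+V)[1][0] = (-5) + (4) = -1
  (U+V)[1][1] = (6) + (4) = 10
  (U+V)[1][2] = (-5) + (-3) = -8
  (U+V)[2][0] = (5) + (-6) = -1
  (U+V)[2][1] = (8) + (7) = 15
  (U+V)[2][2] = (6) + (5) = 11
U + V =
[        1         9       -11 ]
[       -1        10        -8 ]
[       -1        15        11 ]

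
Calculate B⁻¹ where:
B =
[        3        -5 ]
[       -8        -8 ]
det(B) = -64
B⁻¹ =
[      1/8     -5/64 ]
[     -1/8     -3/64 ]

For a 2×2 matrix B = [[a, b], [c, d]] with det(B) ≠ 0, B⁻¹ = (1/det(B)) * [[d, -b], [-c, a]].
det(B) = (3)*(-8) - (-5)*(-8) = -24 - 40 = -64.
B⁻¹ = (1/-64) * [[-8, 5], [8, 3]].
Dividing each entry by -64 and reducing:
B⁻¹ =
[      1/8     -5/64 ]
[     -1/8     -3/64 ]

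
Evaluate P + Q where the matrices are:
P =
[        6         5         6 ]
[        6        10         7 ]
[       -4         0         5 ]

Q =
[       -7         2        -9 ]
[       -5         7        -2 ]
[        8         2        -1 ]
P + Q =
[       -1         7        -3 ]
[        1        17         5 ]
[        4         2         4 ]

Matrix addition is elementwise: (P+Q)[i][j] = P[i][j] + Q[i][j].
  (P+Q)[0][0] = (6) + (-7) = -1
  (P+Q)[0][1] = (5) + (2) = 7
  (P+Q)[0][2] = (6) + (-9) = -3
  (P+Q)[1][0] = (6) + (-5) = 1
  (P+Q)[1][1] = (10) + (7) = 17
  (P+Q)[1][2] = (7) + (-2) = 5
  (P+Q)[2][0] = (-4) + (8) = 4
  (P+Q)[2][1] = (0) + (2) = 2
  (P+Q)[2][2] = (5) + (-1) = 4
P + Q =
[       -1         7        -3 ]
[        1        17         5 ]
[        4         2         4 ]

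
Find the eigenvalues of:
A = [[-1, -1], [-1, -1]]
λ = -2, 0

Solve det(A - λI) = 0. For a 2×2 matrix this is λ² - (trace)λ + det = 0.
trace(A) = -1 - 1 = -2.
det(A) = (-1)*(-1) - (-1)*(-1) = 1 - 1 = 0.
Characteristic equation: λ² - (-2)λ + (0) = 0.
Discriminant: (-2)² - 4*(0) = 4 - 0 = 4.
Roots: λ = (-2 ± √4) / 2 = -2, 0.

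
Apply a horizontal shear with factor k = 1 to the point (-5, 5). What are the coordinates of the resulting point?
(0, 5)

Shear matrix for horizontal shear with factor k = 1:
[[1, 1], [0, 1]]
Result: (-5, 5) → (0, 5)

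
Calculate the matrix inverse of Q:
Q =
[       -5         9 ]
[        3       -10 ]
det(Q) = 23
Q⁻¹ =
[   -10/23     -9/23 ]
[    -3/23     -5/23 ]

For a 2×2 matrix Q = [[a, b], [c, d]] with det(Q) ≠ 0, Q⁻¹ = (1/det(Q)) * [[d, -b], [-c, a]].
det(Q) = (-5)*(-10) - (9)*(3) = 50 - 27 = 23.
Q⁻¹ = (1/23) * [[-10, -9], [-3, -5]].
Dividing each entry by 23 and reducing:
Q⁻¹ =
[   -10/23     -9/23 ]
[    -3/23     -5/23 ]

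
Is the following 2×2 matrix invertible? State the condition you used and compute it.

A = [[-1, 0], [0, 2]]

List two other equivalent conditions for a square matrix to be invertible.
Yes, invertible; det(A) = -2 ≠ 0. Equivalent conditions: rank(A) = 2; Ax = 0 has only the trivial solution; 0 is not an eigenvalue; the columns of A are linearly independent.

To check invertibility, compute det(A).
The given matrix is triangular, so det(A) equals the product of its diagonal entries = -2 ≠ 0.
Since det(A) ≠ 0, A is invertible.
Equivalent conditions for a square matrix A to be invertible:
- rank(A) = 2 (full rank).
- The homogeneous system Ax = 0 has only the trivial solution x = 0.
- 0 is not an eigenvalue of A.
- The columns (equivalently rows) of A are linearly independent.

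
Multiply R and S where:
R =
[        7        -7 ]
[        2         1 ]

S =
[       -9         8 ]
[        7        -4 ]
RS =
[     -112        84 ]
[      -11        12 ]

Matrix multiplication: (RS)[i][j] = sum over k of R[i][k] * S[k][j].
  (RS)[0][0] = (7)*(-9) + (-7)*(7) = -112
  (RS)[0][1] = (7)*(8) + (-7)*(-4) = 84
  (RS)[1][0] = (2)*(-9) + (1)*(7) = -11
  (RS)[1][1] = (2)*(8) + (1)*(-4) = 12
RS =
[     -112        84 ]
[      -11        12 ]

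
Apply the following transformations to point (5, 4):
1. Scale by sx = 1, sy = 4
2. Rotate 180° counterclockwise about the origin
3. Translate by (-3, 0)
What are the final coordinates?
(-8, -16)

Step 1: Scale → (5, 16)
Step 2: Rotate 180° → (-5, -16)
Step 3: Translate → (-8, -16)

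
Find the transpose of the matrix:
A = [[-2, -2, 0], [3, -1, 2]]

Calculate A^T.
[[-2, 3], [-2, -1], [0, 2]]

The transpose sends entry (i,j) to (j,i); rows become columns.
Row 0 of A: [-2, -2, 0] -> column 0 of A^T.
Row 1 of A: [3, -1, 2] -> column 1 of A^T.
A^T = [[-2, 3], [-2, -1], [0, 2]]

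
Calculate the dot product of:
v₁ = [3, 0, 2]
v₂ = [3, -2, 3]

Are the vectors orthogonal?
15, No

The dot product is the sum of products of corresponding components.
v₁·v₂ = (3)*(3) + (0)*(-2) + (2)*(3) = 9 + 0 + 6 = 15.
Two vectors are orthogonal iff their dot product is 0; here the dot product is 15, so the vectors are not orthogonal.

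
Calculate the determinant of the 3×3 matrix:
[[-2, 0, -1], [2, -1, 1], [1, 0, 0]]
-1

Expansion along first row:
det = -2·det([[-1,1],[0,0]]) - 0·det([[2,1],[1,0]]) + -1·det([[2,-1],[1,0]])
    = -2·(-1·0 - 1·0) - 0·(2·0 - 1·1) + -1·(2·0 - -1·1)
    = -2·0 - 0·-1 + -1·1
    = 0 + 0 + -1 = -1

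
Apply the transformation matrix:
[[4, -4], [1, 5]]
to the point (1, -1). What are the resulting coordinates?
(8, -4)

Matrix multiplication:
[[4, -4], [1, 5]] × [1, -1]ᵀ
= [4×1 + -4×-1, 1×1 + 5×-1]ᵀ
= [8.0000, -4.0000]ᵀ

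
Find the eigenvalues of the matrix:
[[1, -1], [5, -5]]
λ = -4 and λ = 0

Characteristic equation: det(A - λI) = 0
λ² - (trace)λ + (det) = 0
λ² - (-4)λ + (0) = 0
λ² + 4λ + 0 = 0
Solving: λ = -4, 0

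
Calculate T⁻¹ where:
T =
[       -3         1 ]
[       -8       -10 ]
det(T) = 38
T⁻¹ =
[    -5/19     -1/38 ]
[     4/19     -3/38 ]

For a 2×2 matrix T = [[a, b], [c, d]] with det(T) ≠ 0, T⁻¹ = (1/det(T)) * [[d, -b], [-c, a]].
det(T) = (-3)*(-10) - (1)*(-8) = 30 + 8 = 38.
T⁻¹ = (1/38) * [[-10, -1], [8, -3]].
Dividing each entry by 38 and reducing:
T⁻¹ =
[    -5/19     -1/38 ]
[     4/19     -3/38 ]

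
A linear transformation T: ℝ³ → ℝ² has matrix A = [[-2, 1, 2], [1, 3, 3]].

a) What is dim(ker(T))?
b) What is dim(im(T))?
dim(ker) = 1, dim(im) = 2

The two rows are not scalar multiples of one another (no single k satisfies row 2 = k × row 1), so they are linearly independent.
Thus rank(A) = 2.
dim(im(T)) = rank(A) = 2.
By the rank-nullity theorem applied to T: ℝ³ → ℝ², rank(A) + nullity(A) = 3 (the domain dimension), so dim(ker(T)) = 3 - 2 = 1.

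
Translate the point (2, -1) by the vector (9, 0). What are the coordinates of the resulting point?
(11, -1)

Translation by (9, 0):
x' = 2 + 9 = 11
y' = -1 + 0 = -1
Homogeneous matrix: [[1, 0, 9], [0, 1, 0], [0, 0, 1]]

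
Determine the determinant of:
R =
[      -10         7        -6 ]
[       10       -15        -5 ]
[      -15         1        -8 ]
det(R) = 1125

Expand along row 0 (cofactor expansion): det(R) = a*(e*i - f*h) - b*(d*i - f*g) + c*(d*h - e*g), where the 3×3 is [[a, b, c], [d, e, f], [g, h, i]].
Minor M_00 = (-15)*(-8) - (-5)*(1) = 120 + 5 = 125.
Minor M_01 = (10)*(-8) - (-5)*(-15) = -80 - 75 = -155.
Minor M_02 = (10)*(1) - (-15)*(-15) = 10 - 225 = -215.
det(R) = (-10)*(125) - (7)*(-155) + (-6)*(-215) = -1250 + 1085 + 1290 = 1125.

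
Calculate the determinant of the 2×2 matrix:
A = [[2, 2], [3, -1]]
-8

For A = [[a, b], [c, d]], det(A) = a*d - b*c.
det(A) = (2)*(-1) - (2)*(3) = -2 - 6 = -8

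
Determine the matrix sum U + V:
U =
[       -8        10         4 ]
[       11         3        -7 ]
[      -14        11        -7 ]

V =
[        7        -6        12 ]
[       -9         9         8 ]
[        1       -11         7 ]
U + V =
[       -1         4        16 ]
[        2        12         1 ]
[      -13         0         0 ]

Matrix addition is elementwise: (U+V)[i][j] = U[i][j] + V[i][j].
  (U+V)[0][0] = (-8) + (7) = -1
  (U+V)[0][1] = (10) + (-6) = 4
  (U+V)[0][2] = (4) + (12) = 16
  (U+V)[1][0] = (11) + (-9) = 2
  (U+V)[1][1] = (3) + (9) = 12
  (U+V)[1][2] = (-7) + (8) = 1
  (U+V)[2][0] = (-14) + (1) = -13
  (U+V)[2][1] = (11) + (-11) = 0
  (U+V)[2][2] = (-7) + (7) = 0
U + V =
[       -1         4        16 ]
[        2        12         1 ]
[      -13         0         0 ]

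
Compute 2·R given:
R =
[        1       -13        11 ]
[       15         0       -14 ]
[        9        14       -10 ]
2R =
[        2       -26        22 ]
[       30         0       -28 ]
[       18        28       -20 ]

Scalar multiplication is elementwise: (2R)[i][j] = 2 * R[i][j].
  (2R)[0][0] = 2 * (1) = 2
  (2R)[0][1] = 2 * (-13) = -26
  (2R)[0][2] = 2 * (11) = 22
  (2R)[1][0] = 2 * (15) = 30
  (2R)[1][1] = 2 * (0) = 0
  (2R)[1][2] = 2 * (-14) = -28
  (2R)[2][0] = 2 * (9) = 18
  (2R)[2][1] = 2 * (14) = 28
  (2R)[2][2] = 2 * (-10) = -20
2R =
[        2       -26        22 ]
[       30         0       -28 ]
[       18        28       -20 ]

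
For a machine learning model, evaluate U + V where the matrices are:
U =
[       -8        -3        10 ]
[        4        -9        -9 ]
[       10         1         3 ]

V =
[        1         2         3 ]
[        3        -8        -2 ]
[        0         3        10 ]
U + V =
[       -7        -1        13 ]
[        7       -17       -11 ]
[       10         4        13 ]

Matrix addition is elementwise: (U+V)[i][j] = U[i][j] + V[i][j].
  (U+V)[0][0] = (-8) + (1) = -7
  (U+V)[0][1] = (-3) + (2) = -1
  (U+V)[0][2] = (10) + (3) = 13
  (U+V)[1][0] = (4) + (3) = 7
  (U+V)[1][1] = (-9) + (-8) = -17
  (U+V)[1][2] = (-9) + (-2) = -11
  (U+V)[2][0] = (10) + (0) = 10
  (U+V)[2][1] = (1) + (3) = 4
  (U+V)[2][2] = (3) + (10) = 13
U + V =
[       -7        -1        13 ]
[        7       -17       -11 ]
[       10         4        13 ]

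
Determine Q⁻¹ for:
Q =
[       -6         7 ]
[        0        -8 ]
det(Q) = 48
Q⁻¹ =
[     -1/6     -7/48 ]
[        0      -1/8 ]

For a 2×2 matrix Q = [[a, b], [c, d]] with det(Q) ≠ 0, Q⁻¹ = (1/det(Q)) * [[d, -b], [-c, a]].
det(Q) = (-6)*(-8) - (7)*(0) = 48 - 0 = 48.
Q⁻¹ = (1/48) * [[-8, -7], [0, -6]].
Dividing each entry by 48 and reducing:
Q⁻¹ =
[     -1/6     -7/48 ]
[        0      -1/8 ]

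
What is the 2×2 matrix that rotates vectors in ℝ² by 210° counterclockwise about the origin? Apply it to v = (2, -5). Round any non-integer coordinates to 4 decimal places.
R = [[-√3/2, 1/2], [-1/2, -√3/2]]; R·v = (-4.2321, 3.3301)

A counterclockwise rotation by angle θ in ℝ² has matrix R(θ) = [[cos θ, -sin θ], [sin θ, cos θ]].
For θ = 210°: cos θ = -√3/2, sin θ = -1/2.
R(210°) = [[-√3/2, 1/2], [-1/2, -√3/2]].
R·v = [-√3/2·2 + (1/2)·-5, -1/2·2 + -√3/2·-5] = (-4.2321, 3.3301).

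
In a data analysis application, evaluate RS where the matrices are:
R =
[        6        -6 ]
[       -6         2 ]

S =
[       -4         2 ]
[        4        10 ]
RS =
[      -48       -48 ]
[       32         8 ]

Matrix multiplication: (RS)[i][j] = sum over k of R[i][k] * S[k][j].
  (RS)[0][0] = (6)*(-4) + (-6)*(4) = -48
  (RS)[0][1] = (6)*(2) + (-6)*(10) = -48
  (RS)[1][0] = (-6)*(-4) + (2)*(4) = 32
  (RS)[1][1] = (-6)*(2) + (2)*(10) = 8
RS =
[      -48       -48 ]
[       32         8 ]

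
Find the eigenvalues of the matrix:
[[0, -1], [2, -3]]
λ = -2 and λ = -1

Characteristic equation: det(A - λI) = 0
λ² - (trace)λ + (det) = 0
λ² - (-3)λ + (2) = 0
λ² + 3λ + 2 = 0
Solving: λ = -2, -1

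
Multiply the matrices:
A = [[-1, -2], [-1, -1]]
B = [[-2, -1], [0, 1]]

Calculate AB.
[[2, -1], [2, 0]]

Each entry (i,j) of AB = sum over k of A[i][k]*B[k][j].
(AB)[0][0] = (-1)*(-2) + (-2)*(0) = 2
(AB)[0][1] = (-1)*(-1) + (-2)*(1) = -1
(AB)[1][0] = (-1)*(-2) + (-1)*(0) = 2
(AB)[1][1] = (-1)*(-1) + (-1)*(1) = 0
AB = [[2, -1], [2, 0]]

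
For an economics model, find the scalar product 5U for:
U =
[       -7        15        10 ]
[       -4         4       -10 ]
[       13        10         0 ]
5U =
[      -35        75        50 ]
[      -20        20       -50 ]
[       65        50         0 ]

Scalar multiplication is elementwise: (5U)[i][j] = 5 * U[i][j].
  (5U)[0][0] = 5 * (-7) = -35
  (5U)[0][1] = 5 * (15) = 75
  (5U)[0][2] = 5 * (10) = 50
  (5U)[1][0] = 5 * (-4) = -20
  (5U)[1][1] = 5 * (4) = 20
  (5U)[1][2] = 5 * (-10) = -50
  (5U)[2][0] = 5 * (13) = 65
  (5U)[2][1] = 5 * (10) = 50
  (5U)[2][2] = 5 * (0) = 0
5U =
[      -35        75        50 ]
[      -20        20       -50 ]
[       65        50         0 ]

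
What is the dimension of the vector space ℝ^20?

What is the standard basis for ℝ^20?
Dimension = 20; standard basis = {e_1, e_2, e_3, …, e_20}

ℝ^20 is the space of 20-tuples of real numbers; its dimension is 20.
The standard basis consists of 20 vectors: e_1, e_2, e_3, …, e_20, where e_i is the vector with 1 in position i and 0 elsewhere.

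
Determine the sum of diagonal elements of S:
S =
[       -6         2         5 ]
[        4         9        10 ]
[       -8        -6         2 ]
tr(S) = -6 + 9 + 2 = 5

The trace of a square matrix is the sum of its diagonal entries.
Diagonal entries of S: S[0][0] = -6, S[1][1] = 9, S[2][2] = 2.
tr(S) = -6 + 9 + 2 = 5.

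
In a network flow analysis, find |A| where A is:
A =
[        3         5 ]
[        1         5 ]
det(A) = 10

For a 2×2 matrix [[a, b], [c, d]], det = a*d - b*c.
det(A) = (3)*(5) - (5)*(1) = 15 - 5 = 10.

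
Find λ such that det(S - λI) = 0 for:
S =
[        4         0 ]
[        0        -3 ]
λ = -3, 4

Solve det(S - λI) = 0. For a 2×2 matrix the characteristic equation is λ² - (trace)λ + det = 0.
trace(S) = a + d = 4 - 3 = 1.
det(S) = a*d - b*c = (4)*(-3) - (0)*(0) = -12 - 0 = -12.
Characteristic equation: λ² - (1)λ + (-12) = 0.
Discriminant = (1)² - 4*(-12) = 1 + 48 = 49.
λ = (1 ± √49) / 2 = (1 ± 7) / 2 = -3, 4.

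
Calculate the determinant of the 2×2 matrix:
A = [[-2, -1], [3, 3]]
-3

For A = [[a, b], [c, d]], det(A) = a*d - b*c.
det(A) = (-2)*(3) - (-1)*(3) = -6 - -3 = -3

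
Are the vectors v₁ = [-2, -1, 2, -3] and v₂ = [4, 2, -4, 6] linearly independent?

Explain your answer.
No, linearly dependent (v₂ = -2·v₁)

Check whether there is a scalar k with v₂ = k·v₁.
Comparing components, k = -2 satisfies -2·[-2, -1, 2, -3] = [4, 2, -4, 6].
Since v₂ is a scalar multiple of v₁, the two vectors are linearly dependent.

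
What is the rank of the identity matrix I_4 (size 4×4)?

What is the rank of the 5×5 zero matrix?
rank(I_4) = 4, rank(0) = 0

The identity I_4 has 4 columns that are the standard basis vectors e_1, …, e_4. These are linearly independent, so all 4 columns are pivots and rank(I_4) = 4.
The 5×5 zero matrix has every entry zero, so every row is the zero row and there are no pivots; rank(0) = 0.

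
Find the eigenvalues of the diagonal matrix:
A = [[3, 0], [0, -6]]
λ₁ = 3, λ₂ = -6

The characteristic polynomial of A is det(A - λI) = (3 - λ)(-6 - λ) = 0.
The roots are λ = 3 and λ = -6, so the eigenvalues are the diagonal entries.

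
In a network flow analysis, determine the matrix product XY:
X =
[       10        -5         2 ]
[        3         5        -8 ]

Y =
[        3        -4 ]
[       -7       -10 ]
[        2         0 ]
XY =
[       69        10 ]
[      -42       -62 ]

Matrix multiplication: (XY)[i][j] = sum over k of X[i][k] * Y[k][j].
  (XY)[0][0] = (10)*(3) + (-5)*(-7) + (2)*(2) = 69
  (XY)[0][1] = (10)*(-4) + (-5)*(-10) + (2)*(0) = 10
  (XY)[1][0] = (3)*(3) + (5)*(-7) + (-8)*(2) = -42
  (XY)[1][1] = (3)*(-4) + (5)*(-10) + (-8)*(0) = -62
XY =
[       69        10 ]
[      -42       -62 ]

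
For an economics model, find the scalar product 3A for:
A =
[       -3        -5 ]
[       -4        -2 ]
3A =
[       -9       -15 ]
[      -12        -6 ]

Scalar multiplication is elementwise: (3A)[i][j] = 3 * A[i][j].
  (3A)[0][0] = 3 * (-3) = -9
  (3A)[0][1] = 3 * (-5) = -15
  (3A)[1][0] = 3 * (-4) = -12
  (3A)[1][1] = 3 * (-2) = -6
3A =
[       -9       -15 ]
[      -12        -6 ]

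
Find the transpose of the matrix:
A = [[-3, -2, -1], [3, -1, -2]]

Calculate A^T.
[[-3, 3], [-2, -1], [-1, -2]]

The transpose sends entry (i,j) to (j,i); rows become columns.
Row 0 of A: [-3, -2, -1] -> column 0 of A^T.
Row 1 of A: [3, -1, -2] -> column 1 of A^T.
A^T = [[-3, 3], [-2, -1], [-1, -2]]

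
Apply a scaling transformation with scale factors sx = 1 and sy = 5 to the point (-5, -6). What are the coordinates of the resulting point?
(-5, -30)

Scaling matrix:
[[1, 0], [0, 5]]
Result: (-5 × 1, -6 × 5) = (-5, -30)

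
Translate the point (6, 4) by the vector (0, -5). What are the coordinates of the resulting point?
(6, -1)

Translation by (0, -5):
x' = 6 + 0 = 6
y' = 4 + -5 = -1
Homogeneous matrix: [[1, 0, 0], [0, 1, -5], [0, 0, 1]]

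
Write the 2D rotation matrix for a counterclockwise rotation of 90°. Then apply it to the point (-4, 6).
R = [[0, -1], [1, 0]]; R·(-4, 6) = (-6, -4)

Rotation matrix formula: R(θ) = [[cos θ, -sin θ], [sin θ, cos θ]]
For θ = 90°:
cos(90°) = 0
sin(90°) = 1
R = [[0, -1], [1, 0]]
Apply to (-4, 6): [0·-4 + (-1)·6, 1·-4 + 0·6] = (-6, -4)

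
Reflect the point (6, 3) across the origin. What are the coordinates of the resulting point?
(-6, -3)

Reflection across origin: (6, 3) → (-6, -3)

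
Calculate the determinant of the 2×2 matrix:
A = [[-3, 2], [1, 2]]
-8

For A = [[a, b], [c, d]], det(A) = a*d - b*c.
det(A) = (-3)*(2) - (2)*(1) = -6 - 2 = -8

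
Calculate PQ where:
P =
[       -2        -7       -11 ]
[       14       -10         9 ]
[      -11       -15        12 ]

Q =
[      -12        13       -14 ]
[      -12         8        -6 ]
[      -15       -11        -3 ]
PQ =
[      273        39       103 ]
[     -183         3      -163 ]
[      132      -395       208 ]

Matrix multiplication: (PQ)[i][j] = sum over k of P[i][k] * Q[k][j].
  (PQ)[0][0] = (-2)*(-12) + (-7)*(-12) + (-11)*(-15) = 273
  (PQ)[0][1] = (-2)*(13) + (-7)*(8) + (-11)*(-11) = 39
  (PQ)[0][2] = (-2)*(-14) + (-7)*(-6) + (-11)*(-3) = 103
  (PQ)[1][0] = (14)*(-12) + (-10)*(-12) + (9)*(-15) = -183
  (PQ)[1][1] = (14)*(13) + (-10)*(8) + (9)*(-11) = 3
  (PQ)[1][2] = (14)*(-14) + (-10)*(-6) + (9)*(-3) = -163
  (PQ)[2][0] = (-11)*(-12) + (-15)*(-12) + (12)*(-15) = 132
  (PQ)[2][1] = (-11)*(13) + (-15)*(8) + (12)*(-11) = -395
  (PQ)[2][2] = (-11)*(-14) + (-15)*(-6) + (12)*(-3) = 208
PQ =
[      273        39       103 ]
[     -183         3      -163 ]
[      132      -395       208 ]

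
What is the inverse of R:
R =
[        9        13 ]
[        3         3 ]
det(R) = -12
R⁻¹ =
[     -1/4     13/12 ]
[      1/4      -3/4 ]

For a 2×2 matrix R = [[a, b], [c, d]] with det(R) ≠ 0, R⁻¹ = (1/det(R)) * [[d, -b], [-c, a]].
det(R) = (9)*(3) - (13)*(3) = 27 - 39 = -12.
R⁻¹ = (1/-12) * [[3, -13], [-3, 9]].
Dividing each entry by -12 and reducing:
R⁻¹ =
[     -1/4     13/12 ]
[      1/4      -3/4 ]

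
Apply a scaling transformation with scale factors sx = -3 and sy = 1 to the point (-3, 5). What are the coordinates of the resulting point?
(9, 5)

Scaling matrix:
[[-3, 0], [0, 1]]
Result: (-3 × -3, 5 × 1) = (9, 5)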